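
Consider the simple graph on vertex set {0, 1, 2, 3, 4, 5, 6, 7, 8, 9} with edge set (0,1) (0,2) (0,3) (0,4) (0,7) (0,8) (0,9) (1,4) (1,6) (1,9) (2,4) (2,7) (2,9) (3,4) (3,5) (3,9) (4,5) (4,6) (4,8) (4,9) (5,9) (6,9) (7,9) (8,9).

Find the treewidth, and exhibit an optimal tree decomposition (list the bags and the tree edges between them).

Treewidth 3.
One such decomposition:
Bags: B1 = {0, 2, 4, 9}  B2 = {0, 2, 7, 9}  B3 = {0, 3, 4, 9}  B4 = {3, 4, 5, 9}  B5 = {0, 4, 8, 9}  B6 = {0, 1, 4, 9}  B7 = {1, 4, 6, 9}
Tree: B1–B2, B1–B3, B3–B4, B3–B5, B3–B6, B6–B7

The largest bag has 4 vertices, giving width 3; this decomposition certifies tw(G) ≤ 3. Conversely, {0, 4, 8, 9} is a clique of size 4, and the vertices of any clique must share a bag in every tree decomposition; so some bag has ≥ 4 vertices and tw(G) ≥ 3. Combining the bounds, tw(G) = 3.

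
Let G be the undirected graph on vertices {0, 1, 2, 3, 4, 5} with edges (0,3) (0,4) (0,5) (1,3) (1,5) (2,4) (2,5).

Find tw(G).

2

A width-2 tree decomposition is:
Bags: B1 = {1, 3, 5}  B2 = {0, 3, 5}  B3 = {0, 2, 5}  B4 = {0, 2, 4}
Tree: B1–B2, B2–B3, B3–B4
The largest bag has 3 vertices, giving width 2; this decomposition certifies tw(G) ≤ 2. For the lower bound, G contains the cycle 1–3–0–5–1, so G is not a forest; only forests have treewidth ≤ 1, hence tw(G) ≥ 2. Therefore the treewidth is 2.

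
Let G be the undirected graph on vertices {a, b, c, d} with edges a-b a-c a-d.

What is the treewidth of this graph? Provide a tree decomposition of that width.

Every bag has size at most 2, so the width is 2 − 1 = 1 and tw(G) ≤ 1. G has an edge, so its treewidth is at least 1. Combining the bounds, tw(G) = 1.

Treewidth 1.
One optimal decomposition is:
Bags: B1 = {a, c}  B2 = {a, d}  B3 = {a, b}
Tree: B1–B2, B2–B3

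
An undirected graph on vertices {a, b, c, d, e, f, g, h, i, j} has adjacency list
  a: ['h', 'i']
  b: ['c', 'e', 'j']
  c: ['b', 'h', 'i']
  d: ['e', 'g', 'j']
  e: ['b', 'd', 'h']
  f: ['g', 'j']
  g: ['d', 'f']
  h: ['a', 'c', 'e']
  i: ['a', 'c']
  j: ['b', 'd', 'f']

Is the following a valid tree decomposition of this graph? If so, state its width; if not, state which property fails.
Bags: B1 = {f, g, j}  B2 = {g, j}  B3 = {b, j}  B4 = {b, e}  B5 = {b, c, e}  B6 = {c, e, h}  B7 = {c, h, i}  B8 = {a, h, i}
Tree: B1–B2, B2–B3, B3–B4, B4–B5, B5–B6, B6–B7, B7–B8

No — vertex d appears in no bag.

A tree decomposition must satisfy three properties: every vertex lies in some bag; for every edge, both endpoints lie together in some bag; and for every vertex, the bags containing it form a connected subtree. Here vertex d appears in no bag, so the decomposition is invalid.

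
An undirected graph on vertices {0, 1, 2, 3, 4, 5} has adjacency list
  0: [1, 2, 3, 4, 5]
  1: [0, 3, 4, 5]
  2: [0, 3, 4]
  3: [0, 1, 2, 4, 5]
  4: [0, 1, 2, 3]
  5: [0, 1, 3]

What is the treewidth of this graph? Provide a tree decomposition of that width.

Treewidth 3.
Bags: B1 = {0, 1, 3, 5}  B2 = {0, 1, 3, 4}  B3 = {0, 2, 3, 4}
Tree: B1–B2, B2–B3

The largest bag has 4 vertices, giving width 3; this decomposition certifies tw(G) ≤ 3. On the other hand G contains the 4-clique {0, 1, 3, 4}. A clique must lie in a single bag of any decomposition, so no decomposition can have width below 3. Therefore the treewidth is 3.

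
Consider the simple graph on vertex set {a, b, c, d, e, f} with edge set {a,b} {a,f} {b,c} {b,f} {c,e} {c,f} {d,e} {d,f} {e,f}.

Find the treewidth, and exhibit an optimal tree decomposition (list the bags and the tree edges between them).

Treewidth 2.
One such decomposition:
Bags: B1 = {c, e, f}  B2 = {d, e, f}  B3 = {b, c, f}  B4 = {a, b, f}
Tree: B1–B2, B1–B3, B3–B4

Each bag holds 3 vertices, so the decomposition has width 2, which upper-bounds the treewidth. For the lower bound, the 3 vertices {d, e, f} are pairwise adjacent, and any tree decomposition puts a clique entirely inside one bag — forcing width ≥ 2. Hence tw(G) = 2 exactly.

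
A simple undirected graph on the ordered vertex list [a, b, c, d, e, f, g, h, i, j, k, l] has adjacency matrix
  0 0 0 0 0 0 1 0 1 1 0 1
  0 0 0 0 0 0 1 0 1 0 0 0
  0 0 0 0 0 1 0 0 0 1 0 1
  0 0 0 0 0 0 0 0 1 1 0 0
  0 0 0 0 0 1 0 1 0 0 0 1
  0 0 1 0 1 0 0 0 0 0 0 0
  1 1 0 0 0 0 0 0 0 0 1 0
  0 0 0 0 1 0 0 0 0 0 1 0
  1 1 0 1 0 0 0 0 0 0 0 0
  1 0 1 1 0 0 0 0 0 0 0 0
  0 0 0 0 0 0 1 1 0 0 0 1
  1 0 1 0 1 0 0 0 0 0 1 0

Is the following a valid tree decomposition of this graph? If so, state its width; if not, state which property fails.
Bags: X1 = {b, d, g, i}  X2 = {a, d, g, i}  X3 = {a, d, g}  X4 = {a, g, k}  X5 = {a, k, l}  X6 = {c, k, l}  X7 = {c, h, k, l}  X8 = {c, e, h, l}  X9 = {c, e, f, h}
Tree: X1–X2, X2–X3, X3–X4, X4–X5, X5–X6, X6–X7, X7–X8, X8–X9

A tree decomposition must satisfy three properties: every vertex lies in some bag; for every edge, both endpoints lie together in some bag; and for every vertex, the bags containing it form a connected subtree. Here vertex j appears in no bag, so the decomposition is invalid.

No — vertex j appears in no bag.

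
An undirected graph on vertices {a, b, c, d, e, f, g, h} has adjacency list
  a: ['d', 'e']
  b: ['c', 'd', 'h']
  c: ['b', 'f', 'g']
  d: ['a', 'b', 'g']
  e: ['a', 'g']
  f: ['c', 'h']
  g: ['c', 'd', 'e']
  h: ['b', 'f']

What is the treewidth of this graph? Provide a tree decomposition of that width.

Treewidth 2.
One such decomposition:
Bags: B1 = {a, e, g}  B2 = {a, d, g}  B3 = {c, d, g}  B4 = {b, c, d}  B5 = {b, c, f}  B6 = {b, f, h}
Tree: B1–B2, B2–B3, B3–B4, B4–B5, B5–B6

Each bag holds 3 vertices, so the decomposition has width 2, which upper-bounds the treewidth. For the lower bound, G contains the cycle e–a–d–g–e, so G is not a forest; only forests have treewidth ≤ 1, hence tw(G) ≥ 2. The upper and lower bounds meet at 2, so that is the treewidth.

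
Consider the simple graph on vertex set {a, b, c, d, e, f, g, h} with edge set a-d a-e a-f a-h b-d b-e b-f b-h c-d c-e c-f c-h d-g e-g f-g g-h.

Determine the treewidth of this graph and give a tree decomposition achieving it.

Treewidth 4.
One optimal decomposition is:
Bags: B1 = {a, b, c, d, g}  B2 = {a, b, c, f, g}  B3 = {a, b, c, g, h}  B4 = {a, b, c, e, g}
Tree: B1–B2, B2–B3, B3–B4

Each bag holds 5 vertices, so the decomposition has width 4, which upper-bounds the treewidth. For the lower bound: the 5 vertex sets {b,d}, {a,f}, {g,h}, {c}, {e} are disjoint, each induces a connected subgraph, and every pair is joined by at least one edge of G. Contracting each set to a single vertex therefore yields K_{5} as a minor, and since treewidth is minor-monotone, tw(G) ≥ tw(K_{5}) = 4. The upper and lower bounds meet at 4, so that is the treewidth.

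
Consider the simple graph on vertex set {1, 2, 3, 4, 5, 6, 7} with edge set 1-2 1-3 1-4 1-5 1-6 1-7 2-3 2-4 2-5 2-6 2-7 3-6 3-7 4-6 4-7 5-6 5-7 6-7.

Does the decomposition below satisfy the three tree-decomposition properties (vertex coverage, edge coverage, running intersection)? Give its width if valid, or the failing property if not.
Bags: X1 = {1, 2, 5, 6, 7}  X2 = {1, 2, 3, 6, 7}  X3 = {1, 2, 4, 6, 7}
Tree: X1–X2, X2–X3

Vertex coverage: the bags together contain {1, 2, 3, 4, 5, 6, 7}, the full vertex set. Edge coverage: each edge of G has both endpoints in at least one bag. Running intersection: for every vertex, the bags containing it form a connected subtree. All three properties hold, so this is a valid tree decomposition of width max|bag| − 1 = 4, and hence tw(G) ≤ 4.

Yes; width 4.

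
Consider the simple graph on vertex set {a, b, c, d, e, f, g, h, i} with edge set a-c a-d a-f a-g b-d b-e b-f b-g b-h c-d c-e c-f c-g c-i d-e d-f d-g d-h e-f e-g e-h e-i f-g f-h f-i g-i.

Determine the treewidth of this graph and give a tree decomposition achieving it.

Treewidth 4.
One optimal decomposition is:
Bags: B1 = {c, e, f, g, i}  B2 = {c, d, e, f, g}  B3 = {b, d, e, f, g}  B4 = {a, c, d, f, g}  B5 = {b, d, e, f, h}
Tree: B1–B2, B2–B3, B2–B4, B3–B5

Each bag holds 5 vertices, so the decomposition has width 4, which upper-bounds the treewidth. For the lower bound, the 5 vertices {c, d, e, f, g} are pairwise adjacent, and any tree decomposition puts a clique entirely inside one bag — forcing width ≥ 4. Hence tw(G) = 4 exactly.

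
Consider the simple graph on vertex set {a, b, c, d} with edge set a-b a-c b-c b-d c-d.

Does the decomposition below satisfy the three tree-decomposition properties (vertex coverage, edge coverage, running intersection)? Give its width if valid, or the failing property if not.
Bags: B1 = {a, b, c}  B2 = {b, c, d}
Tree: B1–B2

Yes; width 2.

Checking the three conditions: (i) the bags cover all of {a, b, c, d}; (ii) for each edge, some bag contains both endpoints; (iii) the bags containing any fixed vertex form a subtree. All hold, so the decomposition is valid with width 3 − 1 = 2.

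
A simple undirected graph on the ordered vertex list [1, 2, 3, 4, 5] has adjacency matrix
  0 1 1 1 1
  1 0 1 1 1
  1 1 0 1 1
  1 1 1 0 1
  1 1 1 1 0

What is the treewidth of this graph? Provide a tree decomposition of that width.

Treewidth 4.
One such decomposition:
Bags: B1 = {1, 2, 3, 4, 5}
Tree: (single bag)

A single bag containing all 5 vertices is trivially a valid decomposition of width 4. On the other hand G contains the 5-clique {1, 2, 3, 4, 5}. A clique must lie in a single bag of any decomposition, so no decomposition can have width below 4. The upper and lower bounds meet at 4, so that is the treewidth.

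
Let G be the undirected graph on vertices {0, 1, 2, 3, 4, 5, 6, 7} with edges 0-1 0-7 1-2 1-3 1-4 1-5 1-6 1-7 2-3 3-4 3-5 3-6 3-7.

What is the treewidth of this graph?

A width-2 tree decomposition is:
Bags: B1 = {1, 3, 6}  B2 = {1, 3, 7}  B3 = {0, 1, 7}  B4 = {1, 3, 4}  B5 = {1, 3, 5}  B6 = {1, 2, 3}
Tree: B1–B2, B2–B3, B2–B4, B1–B5, B4–B6
Every bag has size at most 3, so the width is 3 − 1 = 2 and tw(G) ≤ 2. For the lower bound, the 3 vertices {0, 1, 7} are pairwise adjacent, and any tree decomposition puts a clique entirely inside one bag — forcing width ≥ 2. Hence tw(G) = 2 exactly.

2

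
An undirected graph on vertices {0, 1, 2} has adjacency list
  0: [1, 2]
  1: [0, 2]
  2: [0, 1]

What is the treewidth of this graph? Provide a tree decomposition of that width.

A single bag containing all 3 vertices is trivially a valid decomposition of width 2. For the lower bound, the 3 vertices {0, 1, 2} are pairwise adjacent, and any tree decomposition puts a clique entirely inside one bag — forcing width ≥ 2. Combining the bounds, tw(G) = 2.

Treewidth 2.
Bags: B1 = {0, 1, 2}
Tree: (single bag)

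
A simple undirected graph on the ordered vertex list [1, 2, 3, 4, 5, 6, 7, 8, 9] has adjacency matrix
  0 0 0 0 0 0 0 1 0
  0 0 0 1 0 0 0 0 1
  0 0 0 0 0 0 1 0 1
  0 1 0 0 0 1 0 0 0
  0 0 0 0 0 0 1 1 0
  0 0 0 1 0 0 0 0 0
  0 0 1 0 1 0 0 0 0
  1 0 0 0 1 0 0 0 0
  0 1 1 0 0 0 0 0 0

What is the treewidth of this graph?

A width-1 tree decomposition is:
Bags: B1 = {4, 6}  B2 = {2, 4}  B3 = {2, 9}  B4 = {3, 9}  B5 = {3, 7}  B6 = {5, 7}  B7 = {5, 8}  B8 = {1, 8}
Tree: B1–B2, B2–B3, B3–B4, B4–B5, B5–B6, B6–B7, B7–B8
The largest bag has 2 vertices, giving width 1; this decomposition certifies tw(G) ≤ 1. Since G has at least one edge (e.g. 6–4), it is not an edgeless graph, so tw(G) ≥ 1. Combining the bounds, tw(G) = 1.

1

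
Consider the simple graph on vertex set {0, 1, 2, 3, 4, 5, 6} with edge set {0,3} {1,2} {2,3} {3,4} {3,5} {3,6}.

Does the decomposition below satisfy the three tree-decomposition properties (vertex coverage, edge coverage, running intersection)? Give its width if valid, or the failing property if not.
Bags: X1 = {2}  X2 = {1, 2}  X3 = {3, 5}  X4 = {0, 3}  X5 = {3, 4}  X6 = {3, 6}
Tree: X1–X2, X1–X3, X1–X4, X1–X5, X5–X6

No — edge (3,2) lies in no bag.

A tree decomposition must satisfy three properties: every vertex lies in some bag; for every edge, both endpoints lie together in some bag; and for every vertex, the bags containing it form a connected subtree. Here edge (3,2) lies in no bag, so the decomposition is invalid.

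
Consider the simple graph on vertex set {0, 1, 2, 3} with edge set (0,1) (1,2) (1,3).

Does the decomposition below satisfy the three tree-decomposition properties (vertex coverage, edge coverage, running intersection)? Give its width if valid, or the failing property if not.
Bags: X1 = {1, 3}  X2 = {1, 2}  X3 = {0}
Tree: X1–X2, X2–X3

A tree decomposition must satisfy three properties: every vertex lies in some bag; for every edge, both endpoints lie together in some bag; and for every vertex, the bags containing it form a connected subtree. Here edge (1,0) lies in no bag, so the decomposition is invalid.

No — edge (1,0) lies in no bag.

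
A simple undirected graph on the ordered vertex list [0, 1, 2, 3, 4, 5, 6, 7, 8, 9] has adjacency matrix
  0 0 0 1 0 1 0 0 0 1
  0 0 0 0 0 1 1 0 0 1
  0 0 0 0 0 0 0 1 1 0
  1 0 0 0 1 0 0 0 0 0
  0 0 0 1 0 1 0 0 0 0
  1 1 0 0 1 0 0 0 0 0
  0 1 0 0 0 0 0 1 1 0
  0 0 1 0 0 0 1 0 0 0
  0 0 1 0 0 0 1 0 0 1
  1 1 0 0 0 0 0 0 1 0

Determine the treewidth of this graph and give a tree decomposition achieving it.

The largest bag has 3 vertices, giving width 2; this decomposition certifies tw(G) ≤ 2. Since 4–3–0–5–4 is a cycle in G, G is not acyclic. Forests are exactly the graphs of treewidth ≤ 1, so tw(G) ≥ 2. The upper and lower bounds meet at 2, so that is the treewidth.

Treewidth 2.
One optimal decomposition is:
Bags: B1 = {3, 4, 5}  B2 = {0, 3, 5}  B3 = {0, 1, 5}  B4 = {0, 1, 9}  B5 = {1, 6, 9}  B6 = {6, 8, 9}  B7 = {6, 7, 8}  B8 = {2, 7, 8}
Tree: B1–B2, B2–B3, B3–B4, B4–B5, B5–B6, B6–B7, B7–B8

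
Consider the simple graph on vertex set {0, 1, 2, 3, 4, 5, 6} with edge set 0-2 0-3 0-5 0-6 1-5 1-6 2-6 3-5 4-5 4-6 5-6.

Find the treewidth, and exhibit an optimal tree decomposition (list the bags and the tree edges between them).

Treewidth 2.
One such decomposition:
Bags: B1 = {0, 5, 6}  B2 = {1, 5, 6}  B3 = {0, 2, 6}  B4 = {0, 3, 5}  B5 = {4, 5, 6}
Tree: B1–B2, B1–B3, B1–B4, B2–B5

The largest bag has 3 vertices, giving width 2; this decomposition certifies tw(G) ≤ 2. Conversely, {0, 2, 6} is a clique of size 3, and the vertices of any clique must share a bag in every tree decomposition; so some bag has ≥ 3 vertices and tw(G) ≥ 2. Combining the bounds, tw(G) = 2.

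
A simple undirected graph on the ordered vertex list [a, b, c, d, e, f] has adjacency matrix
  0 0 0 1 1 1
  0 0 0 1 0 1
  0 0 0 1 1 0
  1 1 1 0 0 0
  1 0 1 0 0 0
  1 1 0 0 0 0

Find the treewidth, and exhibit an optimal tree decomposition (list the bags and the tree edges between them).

Treewidth 2.
One such decomposition:
Bags: B1 = {c, d, e}  B2 = {a, d, e}  B3 = {a, b, d}  B4 = {a, b, f}
Tree: B1–B2, B2–B3, B3–B4

The largest bag has 3 vertices, giving width 2; this decomposition certifies tw(G) ≤ 2. The edges c–e–a–d–c form a cycle, so G is not a tree and its treewidth is at least 2. Therefore the treewidth is 2.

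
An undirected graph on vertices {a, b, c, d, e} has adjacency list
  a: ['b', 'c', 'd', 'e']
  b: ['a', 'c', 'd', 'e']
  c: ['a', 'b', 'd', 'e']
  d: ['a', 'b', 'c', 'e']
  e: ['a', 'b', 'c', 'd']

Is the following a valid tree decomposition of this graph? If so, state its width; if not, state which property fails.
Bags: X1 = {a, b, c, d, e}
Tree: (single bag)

Yes; width 4.

Vertex coverage: the bags together contain {a, b, c, d, e}, the full vertex set. Edge coverage: each edge of G has both endpoints in at least one bag. Running intersection: for every vertex, the bags containing it form a connected subtree. All three properties hold, so this is a valid tree decomposition of width max|bag| − 1 = 4, and hence tw(G) ≤ 4.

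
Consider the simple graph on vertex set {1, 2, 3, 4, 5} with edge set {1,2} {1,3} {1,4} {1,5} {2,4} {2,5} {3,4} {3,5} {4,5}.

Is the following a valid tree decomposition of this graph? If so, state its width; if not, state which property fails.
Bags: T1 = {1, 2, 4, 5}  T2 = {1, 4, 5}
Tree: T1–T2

No — vertex 3 appears in no bag.

A tree decomposition must satisfy three properties: every vertex lies in some bag; for every edge, both endpoints lie together in some bag; and for every vertex, the bags containing it form a connected subtree. Here vertex 3 appears in no bag, so the decomposition is invalid.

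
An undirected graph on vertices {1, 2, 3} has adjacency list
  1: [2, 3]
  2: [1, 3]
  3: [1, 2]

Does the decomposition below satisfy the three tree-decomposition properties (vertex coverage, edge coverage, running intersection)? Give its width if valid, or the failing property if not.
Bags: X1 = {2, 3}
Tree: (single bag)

No — vertex 1 appears in no bag.

A tree decomposition must satisfy three properties: every vertex lies in some bag; for every edge, both endpoints lie together in some bag; and for every vertex, the bags containing it form a connected subtree. Here vertex 1 appears in no bag, so the decomposition is invalid.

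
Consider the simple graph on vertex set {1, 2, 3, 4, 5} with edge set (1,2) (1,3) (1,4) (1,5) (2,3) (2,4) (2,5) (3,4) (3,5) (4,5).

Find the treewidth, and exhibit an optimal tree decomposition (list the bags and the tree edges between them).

Treewidth 4.
Bags: B1 = {1, 2, 3, 4, 5}
Tree: (single bag)

With just one bag of size 5, the width is 5 − 1 = 4, so tw(G) ≤ 4. On the other hand G contains the 5-clique {1, 2, 3, 4, 5}. A clique must lie in a single bag of any decomposition, so no decomposition can have width below 4. Hence tw(G) = 4 exactly.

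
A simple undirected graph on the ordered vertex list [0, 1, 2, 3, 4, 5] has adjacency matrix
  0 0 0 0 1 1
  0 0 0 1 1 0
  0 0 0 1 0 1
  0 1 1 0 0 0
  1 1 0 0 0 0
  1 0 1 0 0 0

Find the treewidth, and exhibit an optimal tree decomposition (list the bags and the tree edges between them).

Treewidth 2.
One optimal decomposition is:
Bags: B1 = {1, 2, 3}  B2 = {1, 2, 4}  B3 = {0, 2, 4}  B4 = {0, 2, 5}
Tree: B1–B2, B2–B3, B3–B4

Each bag holds 3 vertices, so the decomposition has width 2, which upper-bounds the treewidth. The edges 2–3–1–4–0–5–2 form a cycle, so G is not a tree and its treewidth is at least 2. Hence tw(G) = 2 exactly.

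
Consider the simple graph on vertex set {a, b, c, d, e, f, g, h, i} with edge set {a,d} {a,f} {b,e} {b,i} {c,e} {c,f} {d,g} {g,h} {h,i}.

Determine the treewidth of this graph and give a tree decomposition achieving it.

Treewidth 2.
One such decomposition:
Bags: B1 = {d, g, h}  B2 = {a, d, h}  B3 = {a, f, h}  B4 = {c, f, h}  B5 = {c, e, h}  B6 = {b, e, h}  B7 = {b, h, i}
Tree: B1–B2, B2–B3, B3–B4, B4–B5, B5–B6, B6–B7

Each bag holds 3 vertices, so the decomposition has width 2, which upper-bounds the treewidth. For the lower bound, G contains the cycle h–g–d–a–f–c–e–b–i–h, so G is not a forest; only forests have treewidth ≤ 1, hence tw(G) ≥ 2. Hence tw(G) = 2 exactly.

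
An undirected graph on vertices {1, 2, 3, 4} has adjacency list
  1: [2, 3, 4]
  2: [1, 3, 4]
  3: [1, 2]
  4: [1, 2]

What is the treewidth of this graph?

2

A width-2 tree decomposition is:
Bags: B1 = {1, 2, 4}  B2 = {1, 2, 3}
Tree: B1–B2
The largest bag has 3 vertices, giving width 2; this decomposition certifies tw(G) ≤ 2. For the lower bound, the 3 vertices {1, 2, 3} are pairwise adjacent, and any tree decomposition puts a clique entirely inside one bag — forcing width ≥ 2. The upper and lower bounds meet at 2, so that is the treewidth.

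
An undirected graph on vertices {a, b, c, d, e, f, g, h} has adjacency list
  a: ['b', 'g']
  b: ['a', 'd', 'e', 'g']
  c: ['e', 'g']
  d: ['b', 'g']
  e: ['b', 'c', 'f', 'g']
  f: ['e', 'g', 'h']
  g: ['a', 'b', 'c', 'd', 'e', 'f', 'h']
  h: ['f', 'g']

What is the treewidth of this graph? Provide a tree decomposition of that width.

Each bag holds 3 vertices, so the decomposition has width 2, which upper-bounds the treewidth. For the lower bound, the 3 vertices {f, g, h} are pairwise adjacent, and any tree decomposition puts a clique entirely inside one bag — forcing width ≥ 2. Combining the bounds, tw(G) = 2.

Treewidth 2.
One such decomposition:
Bags: B1 = {c, e, g}  B2 = {b, e, g}  B3 = {e, f, g}  B4 = {f, g, h}  B5 = {a, b, g}  B6 = {b, d, g}
Tree: B1–B2, B1–B3, B3–B4, B2–B5, B5–B6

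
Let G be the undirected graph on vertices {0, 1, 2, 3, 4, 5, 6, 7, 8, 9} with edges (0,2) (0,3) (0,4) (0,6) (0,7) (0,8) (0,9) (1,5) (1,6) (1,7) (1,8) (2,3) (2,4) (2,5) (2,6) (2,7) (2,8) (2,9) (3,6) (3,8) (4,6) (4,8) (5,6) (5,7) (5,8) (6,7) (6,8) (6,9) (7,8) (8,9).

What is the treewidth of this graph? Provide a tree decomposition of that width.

Treewidth 4.
One such decomposition:
Bags: B1 = {0, 2, 6, 8, 9}  B2 = {0, 2, 3, 6, 8}  B3 = {0, 2, 4, 6, 8}  B4 = {0, 2, 6, 7, 8}  B5 = {2, 5, 6, 7, 8}  B6 = {1, 5, 6, 7, 8}
Tree: B1–B2, B1–B3, B1–B4, B4–B5, B5–B6

Every bag has size at most 5, so the width is 5 − 1 = 4 and tw(G) ≤ 4. On the other hand G contains the 5-clique {1, 5, 6, 7, 8}. A clique must lie in a single bag of any decomposition, so no decomposition can have width below 4. Hence tw(G) = 4 exactly.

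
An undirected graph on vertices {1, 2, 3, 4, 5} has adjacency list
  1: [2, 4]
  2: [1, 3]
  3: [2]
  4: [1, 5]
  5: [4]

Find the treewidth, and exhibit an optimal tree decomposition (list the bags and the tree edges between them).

Each bag holds 2 vertices, so the decomposition has width 1, which upper-bounds the treewidth. Any graph with an edge has treewidth ≥ 1, and G has the edge 1–4. Hence tw(G) = 1 exactly.

Treewidth 1.
One such decomposition:
Bags: B1 = {1, 4}  B2 = {1, 2}  B3 = {4, 5}  B4 = {2, 3}
Tree: B1–B2, B1–B3, B2–B4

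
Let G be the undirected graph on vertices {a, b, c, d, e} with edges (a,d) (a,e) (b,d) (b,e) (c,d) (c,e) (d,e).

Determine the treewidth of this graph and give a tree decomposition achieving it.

Each bag holds 3 vertices, so the decomposition has width 2, which upper-bounds the treewidth. On the other hand G contains the 3-clique {c, d, e}. A clique must lie in a single bag of any decomposition, so no decomposition can have width below 2. Hence tw(G) = 2 exactly.

Treewidth 2.
One optimal decomposition is:
Bags: B1 = {b, d, e}  B2 = {a, d, e}  B3 = {c, d, e}
Tree: B1–B2, B1–B3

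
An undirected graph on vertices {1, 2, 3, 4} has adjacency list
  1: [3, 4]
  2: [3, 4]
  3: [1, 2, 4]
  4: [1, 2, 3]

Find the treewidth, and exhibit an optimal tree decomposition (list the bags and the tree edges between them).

Treewidth 2.
Bags: B1 = {1, 3, 4}  B2 = {2, 3, 4}
Tree: B1–B2

Each bag holds 3 vertices, so the decomposition has width 2, which upper-bounds the treewidth. On the other hand G contains the 3-clique {1, 3, 4}. A clique must lie in a single bag of any decomposition, so no decomposition can have width below 2. Hence tw(G) = 2 exactly.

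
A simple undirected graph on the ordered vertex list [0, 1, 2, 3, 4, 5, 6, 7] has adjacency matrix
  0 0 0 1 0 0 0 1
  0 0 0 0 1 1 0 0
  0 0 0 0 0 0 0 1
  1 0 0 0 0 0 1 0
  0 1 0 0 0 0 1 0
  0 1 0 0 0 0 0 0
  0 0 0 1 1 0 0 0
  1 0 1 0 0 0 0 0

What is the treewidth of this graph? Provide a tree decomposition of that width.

Each bag holds 2 vertices, so the decomposition has width 1, which upper-bounds the treewidth. Since G has at least one edge (e.g. 2–7), it is not an edgeless graph, so tw(G) ≥ 1. Combining the bounds, tw(G) = 1.

Treewidth 1.
One optimal decomposition is:
Bags: B1 = {2, 7}  B2 = {0, 7}  B3 = {0, 3}  B4 = {3, 6}  B5 = {4, 6}  B6 = {1, 4}  B7 = {1, 5}
Tree: B1–B2, B2–B3, B3–B4, B4–B5, B5–B6, B6–B7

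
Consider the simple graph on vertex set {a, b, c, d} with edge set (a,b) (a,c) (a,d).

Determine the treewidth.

A width-1 tree decomposition is:
Bags: B1 = {a, b}  B2 = {a, d}  B3 = {a, c}
Tree: B1–B2, B1–B3
Each bag holds 2 vertices, so the decomposition has width 1, which upper-bounds the treewidth. Since G has at least one edge (e.g. b–a), it is not an edgeless graph, so tw(G) ≥ 1. Hence tw(G) = 1 exactly.

1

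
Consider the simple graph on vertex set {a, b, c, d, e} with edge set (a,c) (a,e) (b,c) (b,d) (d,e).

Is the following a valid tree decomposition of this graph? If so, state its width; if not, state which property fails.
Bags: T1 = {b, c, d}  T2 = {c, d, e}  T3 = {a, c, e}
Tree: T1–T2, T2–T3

Every vertex of G appears in some bag (union = {a, b, c, d, e}); every edge is covered by a bag; and for each vertex v the set of bags containing v is connected in the bag tree. The decomposition is therefore valid. The largest bag has 3 vertices, so the width is 2.

Yes; width 2.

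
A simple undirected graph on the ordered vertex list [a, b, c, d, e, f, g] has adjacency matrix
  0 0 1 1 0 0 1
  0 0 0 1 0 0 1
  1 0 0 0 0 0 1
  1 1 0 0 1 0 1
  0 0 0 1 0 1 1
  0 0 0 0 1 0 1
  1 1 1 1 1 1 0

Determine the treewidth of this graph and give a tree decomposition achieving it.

Treewidth 2.
One optimal decomposition is:
Bags: B1 = {b, d, g}  B2 = {d, e, g}  B3 = {a, d, g}  B4 = {a, c, g}  B5 = {e, f, g}
Tree: B1–B2, B2–B3, B3–B4, B2–B5

The largest bag has 3 vertices, giving width 2; this decomposition certifies tw(G) ≤ 2. For the lower bound, the 3 vertices {d, e, g} are pairwise adjacent, and any tree decomposition puts a clique entirely inside one bag — forcing width ≥ 2. Hence tw(G) = 2 exactly.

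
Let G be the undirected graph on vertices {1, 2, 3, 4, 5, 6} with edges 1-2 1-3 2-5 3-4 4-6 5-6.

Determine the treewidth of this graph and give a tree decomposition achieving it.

Treewidth 2.
One optimal decomposition is:
Bags: B1 = {1, 2, 5}  B2 = {1, 5, 6}  B3 = {1, 4, 6}  B4 = {1, 3, 4}
Tree: B1–B2, B2–B3, B3–B4

Every bag has size at most 3, so the width is 3 − 1 = 2 and tw(G) ≤ 2. For the lower bound, G contains the cycle 1–2–5–6–4–3–1, so G is not a forest; only forests have treewidth ≤ 1, hence tw(G) ≥ 2. Hence tw(G) = 2 exactly.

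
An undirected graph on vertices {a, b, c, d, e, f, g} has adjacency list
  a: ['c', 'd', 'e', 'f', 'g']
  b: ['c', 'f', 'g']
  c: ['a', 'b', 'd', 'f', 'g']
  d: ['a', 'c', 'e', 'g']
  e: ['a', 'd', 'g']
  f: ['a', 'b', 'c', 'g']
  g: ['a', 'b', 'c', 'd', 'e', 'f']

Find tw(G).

3

A width-3 tree decomposition is:
Bags: B1 = {a, c, f, g}  B2 = {a, c, d, g}  B3 = {b, c, f, g}  B4 = {a, d, e, g}
Tree: B1–B2, B1–B3, B2–B4
The largest bag has 4 vertices, giving width 3; this decomposition certifies tw(G) ≤ 3. Conversely, {a, d, e, g} is a clique of size 4, and the vertices of any clique must share a bag in every tree decomposition; so some bag has ≥ 4 vertices and tw(G) ≥ 3. Combining the bounds, tw(G) = 3.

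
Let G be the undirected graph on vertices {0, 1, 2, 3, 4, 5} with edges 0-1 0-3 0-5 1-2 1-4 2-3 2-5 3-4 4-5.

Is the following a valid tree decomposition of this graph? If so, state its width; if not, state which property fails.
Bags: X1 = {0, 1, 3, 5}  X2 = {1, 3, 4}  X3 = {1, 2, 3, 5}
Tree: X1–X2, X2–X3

A tree decomposition must satisfy three properties: every vertex lies in some bag; for every edge, both endpoints lie together in some bag; and for every vertex, the bags containing it form a connected subtree. Here edge (5,4) lies in no bag, so the decomposition is invalid.

No — edge (5,4) lies in no bag.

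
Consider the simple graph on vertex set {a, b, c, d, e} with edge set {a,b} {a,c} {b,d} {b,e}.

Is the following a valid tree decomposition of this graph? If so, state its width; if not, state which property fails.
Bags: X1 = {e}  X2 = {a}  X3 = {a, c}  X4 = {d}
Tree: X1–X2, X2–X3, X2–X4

No — vertex b appears in no bag.

A tree decomposition must satisfy three properties: every vertex lies in some bag; for every edge, both endpoints lie together in some bag; and for every vertex, the bags containing it form a connected subtree. Here vertex b appears in no bag, so the decomposition is invalid.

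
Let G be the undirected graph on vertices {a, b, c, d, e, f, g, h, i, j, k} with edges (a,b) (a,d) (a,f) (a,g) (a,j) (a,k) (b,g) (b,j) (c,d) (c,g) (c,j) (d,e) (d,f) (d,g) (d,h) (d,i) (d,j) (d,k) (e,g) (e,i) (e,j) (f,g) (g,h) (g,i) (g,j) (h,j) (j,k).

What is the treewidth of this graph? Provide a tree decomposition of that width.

The largest bag has 4 vertices, giving width 3; this decomposition certifies tw(G) ≤ 3. For the lower bound, the 4 vertices {d, e, g, j} are pairwise adjacent, and any tree decomposition puts a clique entirely inside one bag — forcing width ≥ 3. The upper and lower bounds meet at 3, so that is the treewidth.

Treewidth 3.
One such decomposition:
Bags: B1 = {a, d, g, j}  B2 = {a, b, g, j}  B3 = {a, d, f, g}  B4 = {d, g, h, j}  B5 = {a, d, j, k}  B6 = {d, e, g, j}  B7 = {d, e, g, i}  B8 = {c, d, g, j}
Tree: B1–B2, B1–B3, B1–B4, B1–B5, B1–B6, B6–B7, B4–B8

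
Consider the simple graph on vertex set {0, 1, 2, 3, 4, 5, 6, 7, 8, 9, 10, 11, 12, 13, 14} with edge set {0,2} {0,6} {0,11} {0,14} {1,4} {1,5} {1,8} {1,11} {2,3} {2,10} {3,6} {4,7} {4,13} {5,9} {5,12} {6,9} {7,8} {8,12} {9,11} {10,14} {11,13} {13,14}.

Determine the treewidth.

A width-3 tree decomposition is:
Bags: B1 = {4, 7, 8, 12}  B2 = {1, 4, 8, 12}  B3 = {1, 4, 5, 12}  B4 = {1, 4, 5, 13}  B5 = {1, 5, 11, 13}  B6 = {5, 9, 11, 13}  B7 = {9, 11, 13, 14}  B8 = {0, 9, 11, 14}  B9 = {0, 6, 9, 14}  B10 = {0, 6, 10, 14}  B11 = {0, 2, 6, 10}  B12 = {2, 3, 6, 10}
Tree: B1–B2, B2–B3, B3–B4, B4–B5, B5–B6, B6–B7, B7–B8, B8–B9, B9–B10, B10–B11, B11–B12
The largest bag has 4 vertices, giving width 3; this decomposition certifies tw(G) ≤ 3. For the lower bound: the 4 vertex sets {7,8,12}, {4}, {1}, {5,9,11,13} are disjoint, each induces a connected subgraph, and every pair is joined by at least one edge of G. Contracting each set to a single vertex therefore yields K_{4} as a minor, and since treewidth is minor-monotone, tw(G) ≥ tw(K_{4}) = 3. Combining the bounds, tw(G) = 3.

3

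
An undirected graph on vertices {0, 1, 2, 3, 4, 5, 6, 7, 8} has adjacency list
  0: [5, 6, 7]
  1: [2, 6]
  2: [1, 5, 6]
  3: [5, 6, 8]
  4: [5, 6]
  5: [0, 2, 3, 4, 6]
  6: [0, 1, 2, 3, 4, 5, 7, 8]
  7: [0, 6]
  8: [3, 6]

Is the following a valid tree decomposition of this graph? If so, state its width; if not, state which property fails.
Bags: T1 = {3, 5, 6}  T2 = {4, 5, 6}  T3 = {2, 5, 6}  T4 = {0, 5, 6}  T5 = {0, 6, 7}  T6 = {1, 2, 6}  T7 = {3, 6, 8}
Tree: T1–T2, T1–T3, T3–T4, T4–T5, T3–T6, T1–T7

Yes; width 2.

Checking the three conditions: (i) the bags cover all of {0, 1, 2, 3, 4, 5, 6, 7, 8}; (ii) for each edge, some bag contains both endpoints; (iii) the bags containing any fixed vertex form a subtree. All hold, so the decomposition is valid with width 3 − 1 = 2.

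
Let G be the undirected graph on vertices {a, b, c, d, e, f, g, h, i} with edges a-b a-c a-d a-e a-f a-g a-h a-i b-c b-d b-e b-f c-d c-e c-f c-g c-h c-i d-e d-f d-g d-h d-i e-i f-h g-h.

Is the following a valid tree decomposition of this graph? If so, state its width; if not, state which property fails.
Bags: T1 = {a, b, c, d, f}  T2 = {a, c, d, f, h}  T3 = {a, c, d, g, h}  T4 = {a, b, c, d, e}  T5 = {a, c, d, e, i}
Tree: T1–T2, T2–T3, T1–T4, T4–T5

Checking the three conditions: (i) the bags cover all of {a, b, c, d, e, f, g, h, i}; (ii) for each edge, some bag contains both endpoints; (iii) the bags containing any fixed vertex form a subtree. All hold, so the decomposition is valid with width 5 − 1 = 4.

Yes; width 4.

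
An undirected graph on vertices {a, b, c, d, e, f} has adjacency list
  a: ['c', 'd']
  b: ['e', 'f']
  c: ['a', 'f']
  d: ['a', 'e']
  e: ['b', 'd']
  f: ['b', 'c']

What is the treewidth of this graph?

2

A width-2 tree decomposition is:
Bags: B1 = {b, c, f}  B2 = {a, b, c}  B3 = {a, b, d}  B4 = {b, d, e}
Tree: B1–B2, B2–B3, B3–B4
Every bag has size at most 3, so the width is 3 − 1 = 2 and tw(G) ≤ 2. For the lower bound, G contains the cycle b–f–c–a–d–e–b, so G is not a forest; only forests have treewidth ≤ 1, hence tw(G) ≥ 2. Combining the bounds, tw(G) = 2.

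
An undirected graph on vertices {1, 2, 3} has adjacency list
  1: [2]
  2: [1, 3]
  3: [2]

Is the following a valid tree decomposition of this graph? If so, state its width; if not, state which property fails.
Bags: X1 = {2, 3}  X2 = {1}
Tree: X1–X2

A tree decomposition must satisfy three properties: every vertex lies in some bag; for every edge, both endpoints lie together in some bag; and for every vertex, the bags containing it form a connected subtree. Here edge (2,1) lies in no bag, so the decomposition is invalid.

No — edge (2,1) lies in no bag.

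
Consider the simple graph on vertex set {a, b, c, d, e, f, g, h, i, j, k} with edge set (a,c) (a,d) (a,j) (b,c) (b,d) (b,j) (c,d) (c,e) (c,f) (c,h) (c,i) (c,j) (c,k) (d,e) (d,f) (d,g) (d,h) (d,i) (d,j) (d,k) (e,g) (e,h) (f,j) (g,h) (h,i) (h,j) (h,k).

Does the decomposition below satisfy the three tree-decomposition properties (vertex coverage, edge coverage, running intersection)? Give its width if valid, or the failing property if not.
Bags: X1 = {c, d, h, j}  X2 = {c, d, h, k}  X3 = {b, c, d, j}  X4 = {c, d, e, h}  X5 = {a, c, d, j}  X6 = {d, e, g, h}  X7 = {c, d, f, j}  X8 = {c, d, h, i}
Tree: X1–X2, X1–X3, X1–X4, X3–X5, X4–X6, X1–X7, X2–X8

Yes; width 3.

Every vertex of G appears in some bag (union = {a, b, c, d, e, f, g, h, i, j, k}); every edge is covered by a bag; and for each vertex v the set of bags containing v is connected in the bag tree. The decomposition is therefore valid. The largest bag has 4 vertices, so the width is 3.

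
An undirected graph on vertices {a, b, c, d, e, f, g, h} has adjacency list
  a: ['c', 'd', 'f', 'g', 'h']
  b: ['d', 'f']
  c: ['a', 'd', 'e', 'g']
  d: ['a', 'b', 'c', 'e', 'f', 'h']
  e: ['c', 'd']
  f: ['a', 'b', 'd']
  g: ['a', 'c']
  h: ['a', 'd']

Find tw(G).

A width-2 tree decomposition is:
Bags: B1 = {a, c, g}  B2 = {a, c, d}  B3 = {c, d, e}  B4 = {a, d, f}  B5 = {a, d, h}  B6 = {b, d, f}
Tree: B1–B2, B2–B3, B2–B4, B4–B5, B4–B6
Each bag holds 3 vertices, so the decomposition has width 2, which upper-bounds the treewidth. Conversely, {c, d, e} is a clique of size 3, and the vertices of any clique must share a bag in every tree decomposition; so some bag has ≥ 3 vertices and tw(G) ≥ 2. Therefore the treewidth is 2.

2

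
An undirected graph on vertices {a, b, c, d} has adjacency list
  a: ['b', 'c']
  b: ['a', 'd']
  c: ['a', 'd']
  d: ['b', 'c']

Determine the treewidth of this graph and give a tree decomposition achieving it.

Every bag has size at most 3, so the width is 3 − 1 = 2 and tw(G) ≤ 2. The edges a–c–d–b–a form a cycle, so G is not a tree and its treewidth is at least 2. The upper and lower bounds meet at 2, so that is the treewidth.

Treewidth 2.
One optimal decomposition is:
Bags: B1 = {a, c, d}  B2 = {a, b, d}
Tree: B1–B2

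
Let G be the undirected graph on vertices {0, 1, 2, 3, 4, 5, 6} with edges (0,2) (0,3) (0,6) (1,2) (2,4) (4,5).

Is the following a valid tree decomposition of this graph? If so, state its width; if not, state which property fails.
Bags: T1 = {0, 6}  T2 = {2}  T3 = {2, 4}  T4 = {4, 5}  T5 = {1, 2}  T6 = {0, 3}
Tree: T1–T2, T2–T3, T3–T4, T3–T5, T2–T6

A tree decomposition must satisfy three properties: every vertex lies in some bag; for every edge, both endpoints lie together in some bag; and for every vertex, the bags containing it form a connected subtree. Here edge (0,2) lies in no bag, so the decomposition is invalid.

No — edge (0,2) lies in no bag.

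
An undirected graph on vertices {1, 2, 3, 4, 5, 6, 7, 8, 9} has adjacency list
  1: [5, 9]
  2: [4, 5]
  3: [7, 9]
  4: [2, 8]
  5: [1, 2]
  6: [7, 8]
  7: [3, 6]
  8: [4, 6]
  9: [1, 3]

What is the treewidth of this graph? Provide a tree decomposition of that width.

The largest bag has 3 vertices, giving width 2; this decomposition certifies tw(G) ≤ 2. For the lower bound, G contains the cycle 7–6–8–4–2–5–1–9–3–7, so G is not a forest; only forests have treewidth ≤ 1, hence tw(G) ≥ 2. Therefore the treewidth is 2.

Treewidth 2.
One such decomposition:
Bags: B1 = {6, 7, 8}  B2 = {4, 7, 8}  B3 = {2, 4, 7}  B4 = {2, 5, 7}  B5 = {1, 5, 7}  B6 = {1, 7, 9}  B7 = {3, 7, 9}
Tree: B1–B2, B2–B3, B3–B4, B4–B5, B5–B6, B6–B7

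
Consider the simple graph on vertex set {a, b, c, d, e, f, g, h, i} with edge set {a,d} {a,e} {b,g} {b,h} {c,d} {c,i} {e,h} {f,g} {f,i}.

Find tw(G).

A width-2 tree decomposition is:
Bags: B1 = {a, c, d}  B2 = {a, c, i}  B3 = {a, f, i}  B4 = {a, f, g}  B5 = {a, b, g}  B6 = {a, b, h}  B7 = {a, e, h}
Tree: B1–B2, B2–B3, B3–B4, B4–B5, B5–B6, B6–B7
Each bag holds 3 vertices, so the decomposition has width 2, which upper-bounds the treewidth. Since a–d–c–i–f–g–b–h–e–a is a cycle in G, G is not acyclic. Forests are exactly the graphs of treewidth ≤ 1, so tw(G) ≥ 2. Therefore the treewidth is 2.

2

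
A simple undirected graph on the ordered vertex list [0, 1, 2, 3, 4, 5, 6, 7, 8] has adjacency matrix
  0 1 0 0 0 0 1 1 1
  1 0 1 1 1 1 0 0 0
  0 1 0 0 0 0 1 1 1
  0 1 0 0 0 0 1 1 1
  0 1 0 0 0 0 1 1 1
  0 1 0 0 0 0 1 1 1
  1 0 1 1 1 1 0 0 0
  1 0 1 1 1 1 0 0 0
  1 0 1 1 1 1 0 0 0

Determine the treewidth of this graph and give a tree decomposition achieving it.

Every bag has size at most 5, so the width is 5 − 1 = 4 and tw(G) ≤ 4. For the lower bound: the 5 vertex sets {2,6}, {0,1}, {3,7}, {8}, {5} are disjoint, each induces a connected subgraph, and every pair is joined by at least one edge of G. Contracting each set to a single vertex therefore yields K_{5} as a minor, and since treewidth is minor-monotone, tw(G) ≥ tw(K_{5}) = 4. Therefore the treewidth is 4.

Treewidth 4.
One optimal decomposition is:
Bags: B1 = {1, 2, 6, 7, 8}  B2 = {0, 1, 6, 7, 8}  B3 = {1, 3, 6, 7, 8}  B4 = {1, 5, 6, 7, 8}  B5 = {1, 4, 6, 7, 8}
Tree: B1–B2, B2–B3, B3–B4, B4–B5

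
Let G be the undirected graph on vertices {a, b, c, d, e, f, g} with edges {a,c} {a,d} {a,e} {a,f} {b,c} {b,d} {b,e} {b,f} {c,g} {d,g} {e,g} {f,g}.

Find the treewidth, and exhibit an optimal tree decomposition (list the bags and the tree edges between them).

Treewidth 3.
One such decomposition:
Bags: B1 = {a, b, c, g}  B2 = {a, b, d, g}  B3 = {a, b, e, g}  B4 = {a, b, f, g}
Tree: B1–B2, B2–B3, B3–B4

Each bag holds 4 vertices, so the decomposition has width 3, which upper-bounds the treewidth. For the lower bound: the 4 vertex sets {b,c}, {a,d}, {g}, {e} are disjoint, each induces a connected subgraph, and every pair is joined by at least one edge of G. Contracting each set to a single vertex therefore yields K_{4} as a minor, and since treewidth is minor-monotone, tw(G) ≥ tw(K_{4}) = 3. Hence tw(G) = 3 exactly.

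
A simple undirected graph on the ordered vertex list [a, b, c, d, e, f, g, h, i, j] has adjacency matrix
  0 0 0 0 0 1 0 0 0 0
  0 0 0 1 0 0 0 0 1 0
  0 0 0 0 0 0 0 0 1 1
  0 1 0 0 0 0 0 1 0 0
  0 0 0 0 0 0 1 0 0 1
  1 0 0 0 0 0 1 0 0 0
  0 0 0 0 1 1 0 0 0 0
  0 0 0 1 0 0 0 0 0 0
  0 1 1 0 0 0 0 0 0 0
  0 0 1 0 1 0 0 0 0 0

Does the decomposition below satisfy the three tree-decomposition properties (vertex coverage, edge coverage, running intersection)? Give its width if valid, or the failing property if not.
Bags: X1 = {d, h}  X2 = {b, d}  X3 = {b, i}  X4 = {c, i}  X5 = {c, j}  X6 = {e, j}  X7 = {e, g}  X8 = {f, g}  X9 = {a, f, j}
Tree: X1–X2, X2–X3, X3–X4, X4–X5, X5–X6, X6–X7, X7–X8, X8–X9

No — bags containing vertex j are not connected in the tree.

A tree decomposition must satisfy three properties: every vertex lies in some bag; for every edge, both endpoints lie together in some bag; and for every vertex, the bags containing it form a connected subtree. Here bags containing vertex j are not connected in the tree, so the decomposition is invalid.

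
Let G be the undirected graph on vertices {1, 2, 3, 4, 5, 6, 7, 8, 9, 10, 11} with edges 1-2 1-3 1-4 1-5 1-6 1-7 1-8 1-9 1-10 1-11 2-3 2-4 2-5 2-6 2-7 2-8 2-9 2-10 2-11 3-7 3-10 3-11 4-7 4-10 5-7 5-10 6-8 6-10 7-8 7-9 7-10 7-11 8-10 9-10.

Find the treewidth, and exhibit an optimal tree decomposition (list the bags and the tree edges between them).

Treewidth 4.
One such decomposition:
Bags: B1 = {1, 2, 3, 7, 10}  B2 = {1, 2, 4, 7, 10}  B3 = {1, 2, 5, 7, 10}  B4 = {1, 2, 7, 8, 10}  B5 = {1, 2, 3, 7, 11}  B6 = {1, 2, 6, 8, 10}  B7 = {1, 2, 7, 9, 10}
Tree: B1–B2, B1–B3, B1–B4, B1–B5, B4–B6, B1–B7

Every bag has size at most 5, so the width is 5 − 1 = 4 and tw(G) ≤ 4. For the lower bound, the 5 vertices {1, 2, 6, 8, 10} are pairwise adjacent, and any tree decomposition puts a clique entirely inside one bag — forcing width ≥ 4. Combining the bounds, tw(G) = 4.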